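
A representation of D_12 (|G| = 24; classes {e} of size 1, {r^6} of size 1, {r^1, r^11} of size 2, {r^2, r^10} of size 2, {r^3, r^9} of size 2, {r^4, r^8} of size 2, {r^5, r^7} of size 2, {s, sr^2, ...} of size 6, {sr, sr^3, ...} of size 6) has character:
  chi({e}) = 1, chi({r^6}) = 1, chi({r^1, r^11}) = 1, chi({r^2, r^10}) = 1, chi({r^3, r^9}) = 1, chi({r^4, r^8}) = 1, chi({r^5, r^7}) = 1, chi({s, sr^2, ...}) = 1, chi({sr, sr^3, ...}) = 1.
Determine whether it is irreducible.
Irreducible: <chi, chi> = 1.

Details: <chi, chi> = (1/|G|) sum_C |C| * |chi(C)|^2 = (1/24)[1*|1|^2 + 1*|1|^2 + 2*|1|^2 + 2*|1|^2 + 2*|1|^2 + 2*|1|^2 + 2*|1|^2 + 6*|1|^2 + 6*|1|^2]
  = (1/24)[(1) + (1) + (2) + (2) + (2) + (2) + (2) + (6) + (6)] = 24/24 = 1.
A character is irreducible iff <chi, chi> = 1, so this representation is irreducible.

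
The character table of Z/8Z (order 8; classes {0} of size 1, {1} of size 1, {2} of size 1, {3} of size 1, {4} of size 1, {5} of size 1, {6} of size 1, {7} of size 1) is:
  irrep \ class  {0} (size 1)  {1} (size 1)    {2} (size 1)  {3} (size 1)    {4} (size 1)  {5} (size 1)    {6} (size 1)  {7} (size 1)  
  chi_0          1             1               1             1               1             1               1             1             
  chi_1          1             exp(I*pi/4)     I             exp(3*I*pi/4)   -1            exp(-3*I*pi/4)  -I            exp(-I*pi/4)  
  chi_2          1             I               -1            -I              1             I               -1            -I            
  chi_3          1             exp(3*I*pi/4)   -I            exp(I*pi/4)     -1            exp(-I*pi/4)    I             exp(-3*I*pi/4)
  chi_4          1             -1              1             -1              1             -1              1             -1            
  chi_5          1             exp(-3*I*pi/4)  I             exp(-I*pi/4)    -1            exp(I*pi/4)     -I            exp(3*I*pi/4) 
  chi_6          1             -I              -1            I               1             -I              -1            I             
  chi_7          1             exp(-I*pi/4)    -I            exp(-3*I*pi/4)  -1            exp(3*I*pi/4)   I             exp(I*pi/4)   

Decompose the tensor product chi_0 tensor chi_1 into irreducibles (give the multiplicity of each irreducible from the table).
chi_0 tensor chi_1 = chi_1 (all other irreducibles have multiplicity 0).

Explanation: The character of a tensor product is the pointwise product (chi_0 * chi_1)(C) = chi_0(C) * chi_1(C):
  {0}: (1)*(1), {1}: (1)*(exp(I*pi/4)), {2}: (1)*(I), {3}: (1)*(exp(3*I*pi/4)), {4}: (1)*(-1), {5}: (1)*(exp(-3*I*pi/4)), {6}: (1)*(-I), {7}: (1)*(exp(-I*pi/4))
so (chi_0 * chi_1) takes values
  {0} -> 1, {1} -> exp(I*pi/4), {2} -> I, {3} -> exp(3*I*pi/4), {4} -> -1, {5} -> exp(-3*I*pi/4), {6} -> -I, {7} -> exp(-I*pi/4).
Now take the inner product of this character with each irreducible chi from the table, <chi_0*chi_1, chi> = (1/8) sum_C |C| (chi_0*chi_1)(C) conj(chi(C)):
  <chi_0*chi_1, chi_0> = (1/8)[1*(1)*conj(1) + 1*(exp(I*pi/4))*conj(1) + 1*(I)*conj(1) + 1*(exp(3*I*pi/4))*conj(1) + 1*(-1)*conj(1) + 1*(exp(-3*I*pi/4))*conj(1) + 1*(-I)*conj(1) + 1*(exp(-I*pi/4))*conj(1)]
      = (1/8)[(1) + (exp(I*pi/4)) + (I) + (exp(3*I*pi/4)) + (-1) + (exp(-3*I*pi/4)) + (-I) + (exp(-I*pi/4))] = 0/8 = 0
  <chi_0*chi_1, chi_1> = (1/8)[1*(1)*conj(1) + 1*(exp(I*pi/4))*conj(exp(I*pi/4)) + 1*(I)*conj(I) + 1*(exp(3*I*pi/4))*conj(exp(3*I*pi/4)) + 1*(-1)*conj(-1) + 1*(exp(-3*I*pi/4))*conj(exp(-3*I*pi/4)) + 1*(-I)*conj(-I) + 1*(exp(-I*pi/4))*conj(exp(-I*pi/4))]
      = (1/8)[(1) + (1) + (1) + (1) + (1) + (1) + (1) + (1)] = 8/8 = 1
  <chi_0*chi_1, chi_2> = (1/8)[1*(1)*conj(1) + 1*(exp(I*pi/4))*conj(I) + 1*(I)*conj(-1) + 1*(exp(3*I*pi/4))*conj(-I) + 1*(-1)*conj(1) + 1*(exp(-3*I*pi/4))*conj(I) + 1*(-I)*conj(-1) + 1*(exp(-I*pi/4))*conj(-I)]
      = (1/8)[(1) + (-exp(3*I*pi/4)) + (-I) + (exp(-3*I*pi/4)) + (-1) + (-exp(-I*pi/4)) + (I) + (exp(I*pi/4))] = 0/8 = 0
  <chi_0*chi_1, chi_3> = (1/8)[1*(1)*conj(1) + 1*(exp(I*pi/4))*conj(exp(3*I*pi/4)) + 1*(I)*conj(-I) + 1*(exp(3*I*pi/4))*conj(exp(I*pi/4)) + 1*(-1)*conj(-1) + 1*(exp(-3*I*pi/4))*conj(exp(-I*pi/4)) + 1*(-I)*conj(I) + 1*(exp(-I*pi/4))*conj(exp(-3*I*pi/4))]
      = (1/8)[(1) + (-I) + (-1) + (I) + (1) + (-I) + (-1) + (I)] = 0/8 = 0
  <chi_0*chi_1, chi_4> = (1/8)[1*(1)*conj(1) + 1*(exp(I*pi/4))*conj(-1) + 1*(I)*conj(1) + 1*(exp(3*I*pi/4))*conj(-1) + 1*(-1)*conj(1) + 1*(exp(-3*I*pi/4))*conj(-1) + 1*(-I)*conj(1) + 1*(exp(-I*pi/4))*conj(-1)]
      = (1/8)[(1) + (-exp(I*pi/4)) + (I) + (-exp(3*I*pi/4)) + (-1) + (-exp(-3*I*pi/4)) + (-I) + (-exp(-I*pi/4))] = 0/8 = 0
  <chi_0*chi_1, chi_5> = (1/8)[1*(1)*conj(1) + 1*(exp(I*pi/4))*conj(exp(-3*I*pi/4)) + 1*(I)*conj(I) + 1*(exp(3*I*pi/4))*conj(exp(-I*pi/4)) + 1*(-1)*conj(-1) + 1*(exp(-3*I*pi/4))*conj(exp(I*pi/4)) + 1*(-I)*conj(-I) + 1*(exp(-I*pi/4))*conj(exp(3*I*pi/4))]
      = (1/8)[(1) + (-1) + (1) + (-1) + (1) + (-1) + (1) + (-1)] = 0/8 = 0
  <chi_0*chi_1, chi_6> = (1/8)[1*(1)*conj(1) + 1*(exp(I*pi/4))*conj(-I) + 1*(I)*conj(-1) + 1*(exp(3*I*pi/4))*conj(I) + 1*(-1)*conj(1) + 1*(exp(-3*I*pi/4))*conj(-I) + 1*(-I)*conj(-1) + 1*(exp(-I*pi/4))*conj(I)]
      = (1/8)[(1) + (exp(3*I*pi/4)) + (-I) + (-exp(-3*I*pi/4)) + (-1) + (exp(-I*pi/4)) + (I) + (-exp(I*pi/4))] = 0/8 = 0
  <chi_0*chi_1, chi_7> = (1/8)[1*(1)*conj(1) + 1*(exp(I*pi/4))*conj(exp(-I*pi/4)) + 1*(I)*conj(-I) + 1*(exp(3*I*pi/4))*conj(exp(-3*I*pi/4)) + 1*(-1)*conj(-1) + 1*(exp(-3*I*pi/4))*conj(exp(3*I*pi/4)) + 1*(-I)*conj(I) + 1*(exp(-I*pi/4))*conj(exp(I*pi/4))]
      = (1/8)[(1) + (I) + (-1) + (-I) + (1) + (I) + (-1) + (-I)] = 0/8 = 0
(Exp terms are combined using exp(i*s)*conj(exp(i*t)) = exp(i*(s-t)), and sums of them are collapsed using the identity that for every m > 1 the m distinct m-th roots of unity sum to 0, e.g. 1 + exp(2*I*pi/3) + exp(-2*I*pi/3) = 0.)
Hence the multiplicities are chi_1: 1. Dimension check: dim(chi_0)*dim(chi_1) = 1*1 = 1 and sum (mult * dim) = 1*1 = 1.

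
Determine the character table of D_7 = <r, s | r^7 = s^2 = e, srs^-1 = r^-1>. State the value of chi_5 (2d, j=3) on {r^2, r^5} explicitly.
Conjugacy classes: {e} of size 1, {r^1, r^6} of size 2, {r^2, r^5} of size 2, {r^3, r^4} of size 2, {s, sr, ..., sr^6} of size 7.
Character table:
  irrep \ class              {e} (size 1)  {r^1, r^6} (size 2)  {r^2, r^5} (size 2)  {r^3, r^4} (size 2)  {s, sr, ..., sr^6} (size 7)
  chi_1 (triv)               1             1                    1                    1                    1                          
  chi_2 (sign: r->1, s->-1)  1             1                    1                    1                    -1                         
  chi_3 (2d, j=1)            2             2*cos(2*pi/7)        -2*cos(3*pi/7)       -2*cos(pi/7)         0                          
  chi_4 (2d, j=2)            2             -2*cos(3*pi/7)       -2*cos(pi/7)         2*cos(2*pi/7)        0                          
  chi_5 (2d, j=3)            2             -2*cos(pi/7)         2*cos(2*pi/7)        -2*cos(3*pi/7)       0                          

Spot check: chi_5 (2d, j=3) on {r^2, r^5} = 2*cos(2*pi/7).

Derivation: D_7 has order 2*7 = 14 with 5 conjugacy classes, hence 5 irreducibles. Sum of squared dims 1 + 1 + 4 + 4 + 4 = 14 = |G|. Linear characters come from the abelianisation; the 2-dimensional irreps have character r^k -> 2*cos(2*pi*j*k/7), reflections -> 0.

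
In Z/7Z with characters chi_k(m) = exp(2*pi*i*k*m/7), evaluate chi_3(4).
chi_3(4) = zeta_7^12 = exp(-4*I*pi/7)

Reasoning: chi_3(4) = zeta_7^(3*4) = zeta_7^12. Since zeta_7^7 = 1, this equals zeta_7^5 = exp(2*pi*i*5/7) = exp(-4*I*pi/7).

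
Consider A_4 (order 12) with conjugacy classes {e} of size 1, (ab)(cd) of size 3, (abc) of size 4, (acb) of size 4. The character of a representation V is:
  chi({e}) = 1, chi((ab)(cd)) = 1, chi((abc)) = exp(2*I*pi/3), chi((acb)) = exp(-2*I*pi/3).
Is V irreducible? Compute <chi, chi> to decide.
Irreducible: <chi, chi> = 1.

Reasoning: <chi, chi> = (1/|G|) sum_C |C| * |chi(C)|^2 = (1/12)[1*|1|^2 + 3*|1|^2 + 4*|exp(2*I*pi/3)|^2 + 4*|exp(-2*I*pi/3)|^2]
  = (1/12)[(1) + (3) + (4) + (4)] = 12/12 = 1.
(Exp terms are combined using exp(i*s)*conj(exp(i*t)) = exp(i*(s-t)), and sums of them are collapsed using the identity that for every m > 1 the m distinct m-th roots of unity sum to 0, e.g. 1 + exp(2*I*pi/3) + exp(-2*I*pi/3) = 0.)
A character is irreducible iff <chi, chi> = 1, so this representation is irreducible.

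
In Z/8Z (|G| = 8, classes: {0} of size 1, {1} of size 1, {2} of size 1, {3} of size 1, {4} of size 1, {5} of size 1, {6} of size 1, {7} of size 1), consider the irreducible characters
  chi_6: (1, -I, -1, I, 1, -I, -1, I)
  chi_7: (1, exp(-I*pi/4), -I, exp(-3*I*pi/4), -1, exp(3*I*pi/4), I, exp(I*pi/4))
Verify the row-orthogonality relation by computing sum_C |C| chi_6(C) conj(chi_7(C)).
Sum = 0; so <chi_6, chi_7> = 0 (distinct irreducibles are orthogonal).

Working: Compute term by term over conjugacy classes (|C| * chi_6(C) * conj(chi_7(C))):
  1*(1)*conj(1) + 1*(-I)*conj(exp(-I*pi/4)) + 1*(-1)*conj(-I) + 1*(I)*conj(exp(-3*I*pi/4)) + 1*(1)*conj(-1) + 1*(-I)*conj(exp(3*I*pi/4)) + 1*(-1)*conj(I) + 1*(I)*conj(exp(I*pi/4))
  = (1) + (-exp(3*I*pi/4)) + (-I) + (exp(-3*I*pi/4)) + (-1) + (-exp(-I*pi/4)) + (I) + (exp(I*pi/4))
  = 0.
(Exp terms are combined using exp(i*s)*conj(exp(i*t)) = exp(i*(s-t)), and sums of them are collapsed using the identity that for every m > 1 the m distinct m-th roots of unity sum to 0, e.g. 1 + exp(2*I*pi/3) + exp(-2*I*pi/3) = 0.)
Dividing by |G| = 8 gives 0/8 = 0, matching the row-orthogonality relation <chi_6, chi_7> = [chi_6 = chi_7].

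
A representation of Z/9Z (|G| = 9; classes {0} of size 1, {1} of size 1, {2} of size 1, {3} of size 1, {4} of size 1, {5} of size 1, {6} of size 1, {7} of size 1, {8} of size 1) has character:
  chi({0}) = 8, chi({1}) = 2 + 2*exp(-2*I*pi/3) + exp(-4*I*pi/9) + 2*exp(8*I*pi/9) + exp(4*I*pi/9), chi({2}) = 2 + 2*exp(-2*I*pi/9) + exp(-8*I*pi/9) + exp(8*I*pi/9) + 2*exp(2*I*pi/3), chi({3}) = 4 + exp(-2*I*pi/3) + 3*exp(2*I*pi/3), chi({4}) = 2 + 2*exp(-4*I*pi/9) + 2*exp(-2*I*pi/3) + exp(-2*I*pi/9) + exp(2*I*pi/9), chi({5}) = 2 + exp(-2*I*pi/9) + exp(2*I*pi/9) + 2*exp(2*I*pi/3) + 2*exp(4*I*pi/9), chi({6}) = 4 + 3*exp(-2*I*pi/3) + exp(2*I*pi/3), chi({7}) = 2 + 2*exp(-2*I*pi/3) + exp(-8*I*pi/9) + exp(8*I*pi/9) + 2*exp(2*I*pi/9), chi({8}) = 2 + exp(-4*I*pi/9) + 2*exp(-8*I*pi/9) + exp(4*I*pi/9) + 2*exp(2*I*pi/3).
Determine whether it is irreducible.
Not irreducible (reducible): <chi, chi> = 14 > 1.

Derivation: <chi, chi> = (1/|G|) sum_C |C| * |chi(C)|^2 = (1/9)[1*|8|^2 + 1*|2 + 2*exp(-2*I*pi/3) + exp(-4*I*pi/9) + 2*exp(8*I*pi/9) + exp(4*I*pi/9)|^2 + 1*|2 + 2*exp(-2*I*pi/9) + exp(-8*I*pi/9) + exp(8*I*pi/9) + 2*exp(2*I*pi/3)|^2 + 1*|4 + exp(-2*I*pi/3) + 3*exp(2*I*pi/3)|^2 + 1*|2 + 2*exp(-4*I*pi/9) + 2*exp(-2*I*pi/3) + exp(-2*I*pi/9) + exp(2*I*pi/9)|^2 + 1*|2 + exp(-2*I*pi/9) + exp(2*I*pi/9) + 2*exp(2*I*pi/3) + 2*exp(4*I*pi/9)|^2 + 1*|4 + 3*exp(-2*I*pi/3) + exp(2*I*pi/3)|^2 + 1*|2 + 2*exp(-2*I*pi/3) + exp(-8*I*pi/9) + exp(8*I*pi/9) + 2*exp(2*I*pi/9)|^2 + 1*|2 + exp(-4*I*pi/9) + 2*exp(-8*I*pi/9) + exp(4*I*pi/9) + 2*exp(2*I*pi/3)|^2]
  = (1/9)[(64) + (14 + 10*exp(-4*I*pi/9) + 6*exp(-2*I*pi/3) + 7*exp(-8*I*pi/9) + 2*exp(-2*I*pi/9) + 2*exp(2*I*pi/9) + 7*exp(8*I*pi/9) + 6*exp(2*I*pi/3) + 10*exp(4*I*pi/9)) + (14 + 6*exp(-2*I*pi/3) + 7*exp(-2*I*pi/9) + 10*exp(-8*I*pi/9) + 2*exp(-4*I*pi/9) + 2*exp(4*I*pi/9) + 10*exp(8*I*pi/9) + 7*exp(2*I*pi/9) + 6*exp(2*I*pi/3)) + (7) + (14 + 7*exp(-4*I*pi/9) + 10*exp(-2*I*pi/9) + 6*exp(-2*I*pi/3) + 2*exp(-8*I*pi/9) + 2*exp(8*I*pi/9) + 6*exp(2*I*pi/3) + 10*exp(2*I*pi/9) + 7*exp(4*I*pi/9)) + (14 + 7*exp(-4*I*pi/9) + 10*exp(-2*I*pi/9) + 6*exp(-2*I*pi/3) + 2*exp(-8*I*pi/9) + 2*exp(8*I*pi/9) + 6*exp(2*I*pi/3) + 10*exp(2*I*pi/9) + 7*exp(4*I*pi/9)) + (7) + (14 + 6*exp(-2*I*pi/3) + 7*exp(-2*I*pi/9) + 10*exp(-8*I*pi/9) + 2*exp(-4*I*pi/9) + 2*exp(4*I*pi/9) + 10*exp(8*I*pi/9) + 7*exp(2*I*pi/9) + 6*exp(2*I*pi/3)) + (14 + 10*exp(-4*I*pi/9) + 6*exp(-2*I*pi/3) + 7*exp(-8*I*pi/9) + 2*exp(-2*I*pi/9) + 2*exp(2*I*pi/9) + 7*exp(8*I*pi/9) + 6*exp(2*I*pi/3) + 10*exp(4*I*pi/9))] = 126/9 = 14.
(Exp terms are combined using exp(i*s)*conj(exp(i*t)) = exp(i*(s-t)), and sums of them are collapsed using the identity that for every m > 1 the m distinct m-th roots of unity sum to 0, e.g. 1 + exp(2*I*pi/3) + exp(-2*I*pi/3) = 0.)
A character is irreducible iff <chi, chi> = 1, so this representation is reducible.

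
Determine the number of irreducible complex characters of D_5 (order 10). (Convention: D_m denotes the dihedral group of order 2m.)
4

Reasoning: The number of irreducible complex representations of a finite group equals its number of conjugacy classes. D_5 has 4 conjugacy classes ((n+3)/2 for n odd), so D_5 (order 10) has exactly 4 irreducible complex representations.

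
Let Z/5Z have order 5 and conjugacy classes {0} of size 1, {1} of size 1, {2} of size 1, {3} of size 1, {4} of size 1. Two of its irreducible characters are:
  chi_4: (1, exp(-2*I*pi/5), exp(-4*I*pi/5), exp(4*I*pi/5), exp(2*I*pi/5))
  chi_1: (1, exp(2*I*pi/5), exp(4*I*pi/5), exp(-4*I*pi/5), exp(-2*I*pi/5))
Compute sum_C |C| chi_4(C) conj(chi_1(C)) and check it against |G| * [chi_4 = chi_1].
Sum = 0; so <chi_4, chi_1> = 0 (distinct irreducibles are orthogonal).

Derivation: Compute term by term over conjugacy classes (|C| * chi_4(C) * conj(chi_1(C))):
  1*(1)*conj(1) + 1*(exp(-2*I*pi/5))*conj(exp(2*I*pi/5)) + 1*(exp(-4*I*pi/5))*conj(exp(4*I*pi/5)) + 1*(exp(4*I*pi/5))*conj(exp(-4*I*pi/5)) + 1*(exp(2*I*pi/5))*conj(exp(-2*I*pi/5))
  = (1) + (exp(-4*I*pi/5)) + (exp(2*I*pi/5)) + (exp(-2*I*pi/5)) + (exp(4*I*pi/5))
  = 0.
(Exp terms are combined using exp(i*s)*conj(exp(i*t)) = exp(i*(s-t)), and sums of them are collapsed using the identity that for every m > 1 the m distinct m-th roots of unity sum to 0, e.g. 1 + exp(2*I*pi/3) + exp(-2*I*pi/3) = 0.)
Dividing by |G| = 5 gives 0/5 = 0, matching the row-orthogonality relation <chi_4, chi_1> = [chi_4 = chi_1].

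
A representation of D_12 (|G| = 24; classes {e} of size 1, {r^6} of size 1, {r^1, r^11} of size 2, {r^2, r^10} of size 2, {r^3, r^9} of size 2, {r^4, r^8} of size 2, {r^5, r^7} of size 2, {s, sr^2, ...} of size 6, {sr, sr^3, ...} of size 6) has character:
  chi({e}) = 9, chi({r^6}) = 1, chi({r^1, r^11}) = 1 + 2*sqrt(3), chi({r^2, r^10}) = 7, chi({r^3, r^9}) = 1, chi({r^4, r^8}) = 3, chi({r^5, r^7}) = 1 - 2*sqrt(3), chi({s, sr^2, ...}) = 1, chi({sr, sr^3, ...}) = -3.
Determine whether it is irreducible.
Not irreducible (reducible): <chi, chi> = 13 > 1.

Proof sketch: <chi, chi> = (1/|G|) sum_C |C| * |chi(C)|^2 = (1/24)[1*|9|^2 + 1*|1|^2 + 2*|1 + 2*sqrt(3)|^2 + 2*|7|^2 + 2*|1|^2 + 2*|3|^2 + 2*|1 - 2*sqrt(3)|^2 + 6*|1|^2 + 6*|-3|^2]
  = (1/24)[(81) + (1) + (8*sqrt(3) + 26) + (98) + (2) + (18) + (26 - 8*sqrt(3)) + (6) + (54)] = 312/24 = 13.
A character is irreducible iff <chi, chi> = 1, so this representation is reducible.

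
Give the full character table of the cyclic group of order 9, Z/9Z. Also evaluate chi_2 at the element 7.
Character table of Z/9Z (irreps indexed chi_0,...,chi_8 with chi_k(m) = zeta_9^(k*m), zeta_9 = exp(2*pi*i/9)):
  irrep \ class  {0} (size 1)  {1} (size 1)    {2} (size 1)    {3} (size 1)    {4} (size 1)    {5} (size 1)    {6} (size 1)    {7} (size 1)    {8} (size 1)  
  chi_0          1             1               1               1               1               1               1               1               1             
  chi_1          1             exp(2*I*pi/9)   exp(4*I*pi/9)   exp(2*I*pi/3)   exp(8*I*pi/9)   exp(-8*I*pi/9)  exp(-2*I*pi/3)  exp(-4*I*pi/9)  exp(-2*I*pi/9)
  chi_2          1             exp(4*I*pi/9)   exp(8*I*pi/9)   exp(-2*I*pi/3)  exp(-2*I*pi/9)  exp(2*I*pi/9)   exp(2*I*pi/3)   exp(-8*I*pi/9)  exp(-4*I*pi/9)
  chi_3          1             exp(2*I*pi/3)   exp(-2*I*pi/3)  1               exp(2*I*pi/3)   exp(-2*I*pi/3)  1               exp(2*I*pi/3)   exp(-2*I*pi/3)
  chi_4          1             exp(8*I*pi/9)   exp(-2*I*pi/9)  exp(2*I*pi/3)   exp(-4*I*pi/9)  exp(4*I*pi/9)   exp(-2*I*pi/3)  exp(2*I*pi/9)   exp(-8*I*pi/9)
  chi_5          1             exp(-8*I*pi/9)  exp(2*I*pi/9)   exp(-2*I*pi/3)  exp(4*I*pi/9)   exp(-4*I*pi/9)  exp(2*I*pi/3)   exp(-2*I*pi/9)  exp(8*I*pi/9) 
  chi_6          1             exp(-2*I*pi/3)  exp(2*I*pi/3)   1               exp(-2*I*pi/3)  exp(2*I*pi/3)   1               exp(-2*I*pi/3)  exp(2*I*pi/3) 
  chi_7          1             exp(-4*I*pi/9)  exp(-8*I*pi/9)  exp(2*I*pi/3)   exp(2*I*pi/9)   exp(-2*I*pi/9)  exp(-2*I*pi/3)  exp(8*I*pi/9)   exp(4*I*pi/9) 
  chi_8          1             exp(-2*I*pi/9)  exp(-4*I*pi/9)  exp(-2*I*pi/3)  exp(-8*I*pi/9)  exp(8*I*pi/9)   exp(2*I*pi/3)   exp(4*I*pi/9)   exp(2*I*pi/9) 

Spot check: chi_2(7) = zeta_9^(2*7) = zeta_9^14 = exp(-8*I*pi/9).

Argument: Z/9Z is abelian, so all 9 irreducible complex representations are 1-dimensional. They are given by chi_k(m) = zeta_9^(k*m) for k = 0,...,8. Row orthogonality: sum_m chi_k(m) conj(chi_l(m)) = 9 * [k = l].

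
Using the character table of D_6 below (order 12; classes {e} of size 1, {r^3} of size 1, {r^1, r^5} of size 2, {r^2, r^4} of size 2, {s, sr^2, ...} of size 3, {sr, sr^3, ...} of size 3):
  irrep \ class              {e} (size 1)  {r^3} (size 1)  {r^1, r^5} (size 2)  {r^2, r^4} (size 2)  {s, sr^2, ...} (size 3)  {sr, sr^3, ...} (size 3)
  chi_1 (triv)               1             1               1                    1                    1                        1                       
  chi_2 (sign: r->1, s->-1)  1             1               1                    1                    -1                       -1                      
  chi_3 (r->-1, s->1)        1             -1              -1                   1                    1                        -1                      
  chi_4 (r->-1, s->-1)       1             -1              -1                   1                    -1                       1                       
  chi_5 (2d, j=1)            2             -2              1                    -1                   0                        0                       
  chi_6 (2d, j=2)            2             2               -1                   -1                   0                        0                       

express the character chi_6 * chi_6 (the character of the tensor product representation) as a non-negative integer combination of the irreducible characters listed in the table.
chi_6 tensor chi_6 = chi_1 + chi_2 + chi_6 (all other irreducibles have multiplicity 0).

Working: The character of a tensor product is the pointwise product (chi_6 * chi_6)(C) = chi_6(C) * chi_6(C):
  {e}: (2)*(2), {r^3}: (2)*(2), {r^1, r^5}: (-1)*(-1), {r^2, r^4}: (-1)*(-1), {s, sr^2, ...}: (0)*(0), {sr, sr^3, ...}: (0)*(0)
so (chi_6 * chi_6) takes values
  {e} -> 4, {r^3} -> 4, {r^1, r^5} -> 1, {r^2, r^4} -> 1, {s, sr^2, ...} -> 0, {sr, sr^3, ...} -> 0.
Now take the inner product of this character with each irreducible chi from the table, <chi_6*chi_6, chi> = (1/12) sum_C |C| (chi_6*chi_6)(C) conj(chi(C)):
  <chi_6*chi_6, chi_1> = (1/12)[1*(4)*conj(1) + 1*(4)*conj(1) + 2*(1)*conj(1) + 2*(1)*conj(1) + 3*(0)*conj(1) + 3*(0)*conj(1)]
      = (1/12)[(4) + (4) + (2) + (2) + (0) + (0)] = 12/12 = 1
  <chi_6*chi_6, chi_2> = (1/12)[1*(4)*conj(1) + 1*(4)*conj(1) + 2*(1)*conj(1) + 2*(1)*conj(1) + 3*(0)*conj(-1) + 3*(0)*conj(-1)]
      = (1/12)[(4) + (4) + (2) + (2) + (0) + (0)] = 12/12 = 1
  <chi_6*chi_6, chi_3> = (1/12)[1*(4)*conj(1) + 1*(4)*conj(-1) + 2*(1)*conj(-1) + 2*(1)*conj(1) + 3*(0)*conj(1) + 3*(0)*conj(-1)]
      = (1/12)[(4) + (-4) + (-2) + (2) + (0) + (0)] = 0/12 = 0
  <chi_6*chi_6, chi_4> = (1/12)[1*(4)*conj(1) + 1*(4)*conj(-1) + 2*(1)*conj(-1) + 2*(1)*conj(1) + 3*(0)*conj(-1) + 3*(0)*conj(1)]
      = (1/12)[(4) + (-4) + (-2) + (2) + (0) + (0)] = 0/12 = 0
  <chi_6*chi_6, chi_5> = (1/12)[1*(4)*conj(2) + 1*(4)*conj(-2) + 2*(1)*conj(1) + 2*(1)*conj(-1) + 3*(0)*conj(0) + 3*(0)*conj(0)]
      = (1/12)[(8) + (-8) + (2) + (-2) + (0) + (0)] = 0/12 = 0
  <chi_6*chi_6, chi_6> = (1/12)[1*(4)*conj(2) + 1*(4)*conj(2) + 2*(1)*conj(-1) + 2*(1)*conj(-1) + 3*(0)*conj(0) + 3*(0)*conj(0)]
      = (1/12)[(8) + (8) + (-2) + (-2) + (0) + (0)] = 12/12 = 1
Hence the multiplicities are chi_1: 1, chi_2: 1, chi_6: 1. Dimension check: dim(chi_6)*dim(chi_6) = 2*2 = 4 and sum (mult * dim) = 1*1 + 1*1 + 1*2 = 4.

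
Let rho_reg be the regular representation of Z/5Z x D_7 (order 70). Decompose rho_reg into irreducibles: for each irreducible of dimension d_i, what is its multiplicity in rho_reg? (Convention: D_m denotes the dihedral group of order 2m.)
Each irreducible V_i of dimension d_i appears with multiplicity d_i, i.e. rho_reg = (direct sum over all irreducibles V_i) d_i V_i. The irreducible dimensions for Z/5Z x D_7 are 1, 1, 1, 1, 1, 1, 1, 1, 1, 1, 2, 2, 2, 2, 2, 2, 2, 2, 2, 2, 2, 2, 2, 2, 2: 10 irreducibles of dimension 1, each with multiplicity 1; 15 irreducibles of dimension 2, each with multiplicity 2. Total dimension 10*1*1 + 15*2*2 = 70 = |G|.

Why: General theorem: in the regular representation of a finite group G, each irreducible appears with multiplicity equal to its dimension. Check: dim(rho_reg) = sum d_i^2 = 1 + 1 + 1 + 1 + 1 + 1 + 1 + 1 + 1 + 1 + 4 + 4 + 4 + 4 + 4 + 4 + 4 + 4 + 4 + 4 + 4 + 4 + 4 + 4 + 4 = 70 = |G|.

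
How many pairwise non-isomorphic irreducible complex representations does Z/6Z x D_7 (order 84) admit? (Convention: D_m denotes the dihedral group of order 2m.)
30

Explanation: The number of irreducible complex representations of a finite group equals its number of conjugacy classes. For a direct product, #classes(G x H) = #classes(G) * #classes(H). Z/6Z has 6 classes (abelian), D_7 has 5 classes, so 6 * 5 = 30, so Z/6Z x D_7 (order 84) has exactly 30 irreducible complex representations.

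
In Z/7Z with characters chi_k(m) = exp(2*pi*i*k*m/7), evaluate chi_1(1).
chi_1(1) = zeta_7^1 = exp(2*I*pi/7)

Reasoning: chi_1(1) = zeta_7^(1*1) = zeta_7^1. Since zeta_7^7 = 1, this equals zeta_7^1 = exp(2*pi*i*1/7) = exp(2*I*pi/7).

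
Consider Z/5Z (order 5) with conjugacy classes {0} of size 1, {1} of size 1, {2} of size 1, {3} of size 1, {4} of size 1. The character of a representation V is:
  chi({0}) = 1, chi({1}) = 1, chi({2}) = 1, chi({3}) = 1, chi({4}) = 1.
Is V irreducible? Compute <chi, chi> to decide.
Irreducible: <chi, chi> = 1.

Derivation: <chi, chi> = (1/|G|) sum_C |C| * |chi(C)|^2 = (1/5)[1*|1|^2 + 1*|1|^2 + 1*|1|^2 + 1*|1|^2 + 1*|1|^2]
  = (1/5)[(1) + (1) + (1) + (1) + (1)] = 5/5 = 1.
(Exp terms are combined using exp(i*s)*conj(exp(i*t)) = exp(i*(s-t)), and sums of them are collapsed using the identity that for every m > 1 the m distinct m-th roots of unity sum to 0, e.g. 1 + exp(2*I*pi/3) + exp(-2*I*pi/3) = 0.)
A character is irreducible iff <chi, chi> = 1, so this representation is irreducible.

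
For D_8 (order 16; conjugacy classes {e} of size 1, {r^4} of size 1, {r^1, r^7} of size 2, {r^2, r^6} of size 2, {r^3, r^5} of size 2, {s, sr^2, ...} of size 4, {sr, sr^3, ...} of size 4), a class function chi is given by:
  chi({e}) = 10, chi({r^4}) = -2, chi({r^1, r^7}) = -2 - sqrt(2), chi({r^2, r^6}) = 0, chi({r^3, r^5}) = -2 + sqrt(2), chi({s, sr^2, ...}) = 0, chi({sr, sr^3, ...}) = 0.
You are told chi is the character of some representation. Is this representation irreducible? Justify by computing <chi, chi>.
Not irreducible (reducible): <chi, chi> = 8 > 1.

Working: <chi, chi> = (1/|G|) sum_C |C| * |chi(C)|^2 = (1/16)[1*|10|^2 + 1*|-2|^2 + 2*|-2 - sqrt(2)|^2 + 2*|0|^2 + 2*|-2 + sqrt(2)|^2 + 4*|0|^2 + 4*|0|^2]
  = (1/16)[(100) + (4) + (8*sqrt(2) + 12) + (0) + (12 - 8*sqrt(2)) + (0) + (0)] = 128/16 = 8.
A character is irreducible iff <chi, chi> = 1, so this representation is reducible.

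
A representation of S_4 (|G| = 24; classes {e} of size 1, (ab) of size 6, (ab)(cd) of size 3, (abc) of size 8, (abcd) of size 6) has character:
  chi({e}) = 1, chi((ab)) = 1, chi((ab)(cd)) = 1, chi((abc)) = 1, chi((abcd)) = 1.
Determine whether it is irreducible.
Irreducible: <chi, chi> = 1.

Working: <chi, chi> = (1/|G|) sum_C |C| * |chi(C)|^2 = (1/24)[1*|1|^2 + 6*|1|^2 + 3*|1|^2 + 8*|1|^2 + 6*|1|^2]
  = (1/24)[(1) + (6) + (3) + (8) + (6)] = 24/24 = 1.
A character is irreducible iff <chi, chi> = 1, so this representation is irreducible.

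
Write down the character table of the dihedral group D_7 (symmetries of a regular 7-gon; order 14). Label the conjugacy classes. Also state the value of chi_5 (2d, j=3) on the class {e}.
Conjugacy classes: {e} of size 1, {r^1, r^6} of size 2, {r^2, r^5} of size 2, {r^3, r^4} of size 2, {s, sr, ..., sr^6} of size 7.
Character table:
  irrep \ class              {e} (size 1)  {r^1, r^6} (size 2)  {r^2, r^5} (size 2)  {r^3, r^4} (size 2)  {s, sr, ..., sr^6} (size 7)
  chi_1 (triv)               1             1                    1                    1                    1                          
  chi_2 (sign: r->1, s->-1)  1             1                    1                    1                    -1                         
  chi_3 (2d, j=1)            2             2*cos(2*pi/7)        -2*cos(3*pi/7)       -2*cos(pi/7)         0                          
  chi_4 (2d, j=2)            2             -2*cos(3*pi/7)       -2*cos(pi/7)         2*cos(2*pi/7)        0                          
  chi_5 (2d, j=3)            2             -2*cos(pi/7)         2*cos(2*pi/7)        -2*cos(3*pi/7)       0                          

Spot check: chi_5 (2d, j=3) on {e} = 2.

Derivation: D_7 has order 2*7 = 14 with 5 conjugacy classes, hence 5 irreducibles. Sum of squared dims 1 + 1 + 4 + 4 + 4 = 14 = |G|. Linear characters come from the abelianisation; the 2-dimensional irreps have character r^k -> 2*cos(2*pi*j*k/7), reflections -> 0.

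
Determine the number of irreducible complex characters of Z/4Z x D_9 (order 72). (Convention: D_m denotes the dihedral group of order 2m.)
24

Working: The number of irreducible complex representations of a finite group equals its number of conjugacy classes. For a direct product, #classes(G x H) = #classes(G) * #classes(H). Z/4Z has 4 classes (abelian), D_9 has 6 classes, so 4 * 6 = 24, so Z/4Z x D_9 (order 72) has exactly 24 irreducible complex representations.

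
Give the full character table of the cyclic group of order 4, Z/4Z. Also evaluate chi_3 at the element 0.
Character table of Z/4Z (irreps indexed chi_0,...,chi_3 with chi_k(m) = zeta_4^(k*m), zeta_4 = exp(2*pi*i/4)):
  irrep \ class  {0} (size 1)  {1} (size 1)  {2} (size 1)  {3} (size 1)
  chi_0          1             1             1             1           
  chi_1          1             I             -1            -I          
  chi_2          1             -1            1             -1          
  chi_3          1             -I            -1            I           

Spot check: chi_3(0) = zeta_4^(3*0) = zeta_4^0 = 1.

Why: Z/4Z is abelian, so all 4 irreducible complex representations are 1-dimensional. They are given by chi_k(m) = zeta_4^(k*m) for k = 0,...,3. Row orthogonality: sum_m chi_k(m) conj(chi_l(m)) = 4 * [k = l].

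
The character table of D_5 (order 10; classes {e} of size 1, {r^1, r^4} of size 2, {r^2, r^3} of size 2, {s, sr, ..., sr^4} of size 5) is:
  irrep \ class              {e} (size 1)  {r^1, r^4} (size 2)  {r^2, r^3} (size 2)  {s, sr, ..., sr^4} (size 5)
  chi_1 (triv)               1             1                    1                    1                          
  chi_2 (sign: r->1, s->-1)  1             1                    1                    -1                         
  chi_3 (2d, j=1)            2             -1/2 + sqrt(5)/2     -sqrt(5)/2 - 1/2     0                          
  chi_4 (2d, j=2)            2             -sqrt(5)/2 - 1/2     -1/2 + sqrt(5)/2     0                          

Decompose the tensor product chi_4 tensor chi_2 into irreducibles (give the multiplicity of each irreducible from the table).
chi_4 tensor chi_2 = chi_4 (all other irreducibles have multiplicity 0).

Proof sketch: The character of a tensor product is the pointwise product (chi_4 * chi_2)(C) = chi_4(C) * chi_2(C):
  {e}: (2)*(1), {r^1, r^4}: (-sqrt(5)/2 - 1/2)*(1), {r^2, r^3}: (-1/2 + sqrt(5)/2)*(1), {s, sr, ..., sr^4}: (0)*(-1)
so (chi_4 * chi_2) takes values
  {e} -> 2, {r^1, r^4} -> -sqrt(5)/2 - 1/2, {r^2, r^3} -> -1/2 + sqrt(5)/2, {s, sr, ..., sr^4} -> 0.
Now take the inner product of this character with each irreducible chi from the table, <chi_4*chi_2, chi> = (1/10) sum_C |C| (chi_4*chi_2)(C) conj(chi(C)):
  <chi_4*chi_2, chi_1> = (1/10)[1*(2)*conj(1) + 2*(-sqrt(5)/2 - 1/2)*conj(1) + 2*(-1/2 + sqrt(5)/2)*conj(1) + 5*(0)*conj(1)]
      = (1/10)[(2) + (-sqrt(5) - 1) + (-1 + sqrt(5)) + (0)] = 0/10 = 0
  <chi_4*chi_2, chi_2> = (1/10)[1*(2)*conj(1) + 2*(-sqrt(5)/2 - 1/2)*conj(1) + 2*(-1/2 + sqrt(5)/2)*conj(1) + 5*(0)*conj(-1)]
      = (1/10)[(2) + (-sqrt(5) - 1) + (-1 + sqrt(5)) + (0)] = 0/10 = 0
  <chi_4*chi_2, chi_3> = (1/10)[1*(2)*conj(2) + 2*(-sqrt(5)/2 - 1/2)*conj(-1/2 + sqrt(5)/2) + 2*(-1/2 + sqrt(5)/2)*conj(-sqrt(5)/2 - 1/2) + 5*(0)*conj(0)]
      = (1/10)[(4) + (-2) + (-2) + (0)] = 0/10 = 0
  <chi_4*chi_2, chi_4> = (1/10)[1*(2)*conj(2) + 2*(-sqrt(5)/2 - 1/2)*conj(-sqrt(5)/2 - 1/2) + 2*(-1/2 + sqrt(5)/2)*conj(-1/2 + sqrt(5)/2) + 5*(0)*conj(0)]
      = (1/10)[(4) + (sqrt(5) + 3) + (3 - sqrt(5)) + (0)] = 10/10 = 1
Hence the multiplicities are chi_4: 1. Dimension check: dim(chi_4)*dim(chi_2) = 2*1 = 2 and sum (mult * dim) = 1*2 = 2.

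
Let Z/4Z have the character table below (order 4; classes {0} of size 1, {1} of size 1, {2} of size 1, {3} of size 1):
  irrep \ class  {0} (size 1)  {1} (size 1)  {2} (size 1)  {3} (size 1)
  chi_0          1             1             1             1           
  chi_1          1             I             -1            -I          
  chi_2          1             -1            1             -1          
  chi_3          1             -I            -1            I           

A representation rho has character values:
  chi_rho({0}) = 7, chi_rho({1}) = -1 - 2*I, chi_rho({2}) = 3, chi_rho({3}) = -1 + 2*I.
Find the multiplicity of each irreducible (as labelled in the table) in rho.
Multiplicities: chi_0: 2, chi_1: 0, chi_2: 3, chi_3: 2.

Details: Use <chi_rho, chi> = (1/|G|) sum_C |C| * chi_rho(C) * conj(chi(C)) with |G| = 4 for each irreducible chi in the table:
  <chi_rho, chi_0> = (1/4)[1*(7)*conj(1) + 1*(-1 - 2*I)*conj(1) + 1*(3)*conj(1) + 1*(-1 + 2*I)*conj(1)]
      = (1/4)[(7) + (-1 - 2*I) + (3) + (-1 + 2*I)] = 8/4 = 2
  <chi_rho, chi_1> = (1/4)[1*(7)*conj(1) + 1*(-1 - 2*I)*conj(I) + 1*(3)*conj(-1) + 1*(-1 + 2*I)*conj(-I)]
      = (1/4)[(7) + (-2 + I) + (-3) + (-2 - I)] = 0/4 = 0
  <chi_rho, chi_2> = (1/4)[1*(7)*conj(1) + 1*(-1 - 2*I)*conj(-1) + 1*(3)*conj(1) + 1*(-1 + 2*I)*conj(-1)]
      = (1/4)[(7) + (1 + 2*I) + (3) + (1 - 2*I)] = 12/4 = 3
  <chi_rho, chi_3> = (1/4)[1*(7)*conj(1) + 1*(-1 - 2*I)*conj(-I) + 1*(3)*conj(-1) + 1*(-1 + 2*I)*conj(I)]
      = (1/4)[(7) + (2 - I) + (-3) + (2 + I)] = 8/4 = 2
(Exp terms are combined using exp(i*s)*conj(exp(i*t)) = exp(i*(s-t)), and sums of them are collapsed using the identity that for every m > 1 the m distinct m-th roots of unity sum to 0, e.g. 1 + exp(2*I*pi/3) + exp(-2*I*pi/3) = 0.)
Dimension check: dim(rho) = sum (mult * dim) = 2*1 + 0*1 + 3*1 + 2*1 = 7 = chi_rho(e) = 7.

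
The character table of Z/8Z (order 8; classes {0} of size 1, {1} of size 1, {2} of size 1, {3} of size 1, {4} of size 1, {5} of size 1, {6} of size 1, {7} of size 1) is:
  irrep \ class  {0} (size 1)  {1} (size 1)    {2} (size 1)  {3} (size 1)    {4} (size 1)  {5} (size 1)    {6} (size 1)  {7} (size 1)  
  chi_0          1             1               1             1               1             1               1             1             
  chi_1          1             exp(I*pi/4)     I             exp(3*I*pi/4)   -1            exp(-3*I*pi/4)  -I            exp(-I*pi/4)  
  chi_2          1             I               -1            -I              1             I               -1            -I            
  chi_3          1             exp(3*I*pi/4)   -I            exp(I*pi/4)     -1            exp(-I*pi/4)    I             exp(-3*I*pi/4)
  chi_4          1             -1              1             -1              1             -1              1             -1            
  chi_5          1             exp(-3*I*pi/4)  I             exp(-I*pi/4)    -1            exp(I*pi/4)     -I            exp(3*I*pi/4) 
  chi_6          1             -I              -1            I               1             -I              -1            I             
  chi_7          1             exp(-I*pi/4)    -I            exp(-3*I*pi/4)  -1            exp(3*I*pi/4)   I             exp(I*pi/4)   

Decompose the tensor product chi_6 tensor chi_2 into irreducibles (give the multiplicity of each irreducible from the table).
chi_6 tensor chi_2 = chi_0 (all other irreducibles have multiplicity 0).

Proof sketch: The character of a tensor product is the pointwise product (chi_6 * chi_2)(C) = chi_6(C) * chi_2(C):
  {0}: (1)*(1), {1}: (-I)*(I), {2}: (-1)*(-1), {3}: (I)*(-I), {4}: (1)*(1), {5}: (-I)*(I), {6}: (-1)*(-1), {7}: (I)*(-I)
so (chi_6 * chi_2) takes values
  {0} -> 1, {1} -> 1, {2} -> 1, {3} -> 1, {4} -> 1, {5} -> 1, {6} -> 1, {7} -> 1.
Now take the inner product of this character with each irreducible chi from the table, <chi_6*chi_2, chi> = (1/8) sum_C |C| (chi_6*chi_2)(C) conj(chi(C)):
  <chi_6*chi_2, chi_0> = (1/8)[1*(1)*conj(1) + 1*(1)*conj(1) + 1*(1)*conj(1) + 1*(1)*conj(1) + 1*(1)*conj(1) + 1*(1)*conj(1) + 1*(1)*conj(1) + 1*(1)*conj(1)]
      = (1/8)[(1) + (1) + (1) + (1) + (1) + (1) + (1) + (1)] = 8/8 = 1
  <chi_6*chi_2, chi_1> = (1/8)[1*(1)*conj(1) + 1*(1)*conj(exp(I*pi/4)) + 1*(1)*conj(I) + 1*(1)*conj(exp(3*I*pi/4)) + 1*(1)*conj(-1) + 1*(1)*conj(exp(-3*I*pi/4)) + 1*(1)*conj(-I) + 1*(1)*conj(exp(-I*pi/4))]
      = (1/8)[(1) + (exp(-I*pi/4)) + (-I) + (exp(-3*I*pi/4)) + (-1) + (exp(3*I*pi/4)) + (I) + (exp(I*pi/4))] = 0/8 = 0
  <chi_6*chi_2, chi_2> = (1/8)[1*(1)*conj(1) + 1*(1)*conj(I) + 1*(1)*conj(-1) + 1*(1)*conj(-I) + 1*(1)*conj(1) + 1*(1)*conj(I) + 1*(1)*conj(-1) + 1*(1)*conj(-I)]
      = (1/8)[(1) + (-I) + (-1) + (I) + (1) + (-I) + (-1) + (I)] = 0/8 = 0
  <chi_6*chi_2, chi_3> = (1/8)[1*(1)*conj(1) + 1*(1)*conj(exp(3*I*pi/4)) + 1*(1)*conj(-I) + 1*(1)*conj(exp(I*pi/4)) + 1*(1)*conj(-1) + 1*(1)*conj(exp(-I*pi/4)) + 1*(1)*conj(I) + 1*(1)*conj(exp(-3*I*pi/4))]
      = (1/8)[(1) + (exp(-3*I*pi/4)) + (I) + (exp(-I*pi/4)) + (-1) + (exp(I*pi/4)) + (-I) + (exp(3*I*pi/4))] = 0/8 = 0
  <chi_6*chi_2, chi_4> = (1/8)[1*(1)*conj(1) + 1*(1)*conj(-1) + 1*(1)*conj(1) + 1*(1)*conj(-1) + 1*(1)*conj(1) + 1*(1)*conj(-1) + 1*(1)*conj(1) + 1*(1)*conj(-1)]
      = (1/8)[(1) + (-1) + (1) + (-1) + (1) + (-1) + (1) + (-1)] = 0/8 = 0
  <chi_6*chi_2, chi_5> = (1/8)[1*(1)*conj(1) + 1*(1)*conj(exp(-3*I*pi/4)) + 1*(1)*conj(I) + 1*(1)*conj(exp(-I*pi/4)) + 1*(1)*conj(-1) + 1*(1)*conj(exp(I*pi/4)) + 1*(1)*conj(-I) + 1*(1)*conj(exp(3*I*pi/4))]
      = (1/8)[(1) + (exp(3*I*pi/4)) + (-I) + (exp(I*pi/4)) + (-1) + (exp(-I*pi/4)) + (I) + (exp(-3*I*pi/4))] = 0/8 = 0
  <chi_6*chi_2, chi_6> = (1/8)[1*(1)*conj(1) + 1*(1)*conj(-I) + 1*(1)*conj(-1) + 1*(1)*conj(I) + 1*(1)*conj(1) + 1*(1)*conj(-I) + 1*(1)*conj(-1) + 1*(1)*conj(I)]
      = (1/8)[(1) + (I) + (-1) + (-I) + (1) + (I) + (-1) + (-I)] = 0/8 = 0
  <chi_6*chi_2, chi_7> = (1/8)[1*(1)*conj(1) + 1*(1)*conj(exp(-I*pi/4)) + 1*(1)*conj(-I) + 1*(1)*conj(exp(-3*I*pi/4)) + 1*(1)*conj(-1) + 1*(1)*conj(exp(3*I*pi/4)) + 1*(1)*conj(I) + 1*(1)*conj(exp(I*pi/4))]
      = (1/8)[(1) + (exp(I*pi/4)) + (I) + (exp(3*I*pi/4)) + (-1) + (exp(-3*I*pi/4)) + (-I) + (exp(-I*pi/4))] = 0/8 = 0
(Exp terms are combined using exp(i*s)*conj(exp(i*t)) = exp(i*(s-t)), and sums of them are collapsed using the identity that for every m > 1 the m distinct m-th roots of unity sum to 0, e.g. 1 + exp(2*I*pi/3) + exp(-2*I*pi/3) = 0.)
Hence the multiplicities are chi_0: 1. Dimension check: dim(chi_6)*dim(chi_2) = 1*1 = 1 and sum (mult * dim) = 1*1 = 1.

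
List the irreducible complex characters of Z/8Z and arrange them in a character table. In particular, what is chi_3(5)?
Character table of Z/8Z (irreps indexed chi_0,...,chi_7 with chi_k(m) = zeta_8^(k*m), zeta_8 = exp(2*pi*i/8)):
  irrep \ class  {0} (size 1)  {1} (size 1)    {2} (size 1)  {3} (size 1)    {4} (size 1)  {5} (size 1)    {6} (size 1)  {7} (size 1)  
  chi_0          1             1               1             1               1             1               1             1             
  chi_1          1             exp(I*pi/4)     I             exp(3*I*pi/4)   -1            exp(-3*I*pi/4)  -I            exp(-I*pi/4)  
  chi_2          1             I               -1            -I              1             I               -1            -I            
  chi_3          1             exp(3*I*pi/4)   -I            exp(I*pi/4)     -1            exp(-I*pi/4)    I             exp(-3*I*pi/4)
  chi_4          1             -1              1             -1              1             -1              1             -1            
  chi_5          1             exp(-3*I*pi/4)  I             exp(-I*pi/4)    -1            exp(I*pi/4)     -I            exp(3*I*pi/4) 
  chi_6          1             -I              -1            I               1             -I              -1            I             
  chi_7          1             exp(-I*pi/4)    -I            exp(-3*I*pi/4)  -1            exp(3*I*pi/4)   I             exp(I*pi/4)   

Spot check: chi_3(5) = zeta_8^(3*5) = zeta_8^15 = exp(-I*pi/4).

Explanation: Z/8Z is abelian, so all 8 irreducible complex representations are 1-dimensional. They are given by chi_k(m) = zeta_8^(k*m) for k = 0,...,7. Row orthogonality: sum_m chi_k(m) conj(chi_l(m)) = 8 * [k = l].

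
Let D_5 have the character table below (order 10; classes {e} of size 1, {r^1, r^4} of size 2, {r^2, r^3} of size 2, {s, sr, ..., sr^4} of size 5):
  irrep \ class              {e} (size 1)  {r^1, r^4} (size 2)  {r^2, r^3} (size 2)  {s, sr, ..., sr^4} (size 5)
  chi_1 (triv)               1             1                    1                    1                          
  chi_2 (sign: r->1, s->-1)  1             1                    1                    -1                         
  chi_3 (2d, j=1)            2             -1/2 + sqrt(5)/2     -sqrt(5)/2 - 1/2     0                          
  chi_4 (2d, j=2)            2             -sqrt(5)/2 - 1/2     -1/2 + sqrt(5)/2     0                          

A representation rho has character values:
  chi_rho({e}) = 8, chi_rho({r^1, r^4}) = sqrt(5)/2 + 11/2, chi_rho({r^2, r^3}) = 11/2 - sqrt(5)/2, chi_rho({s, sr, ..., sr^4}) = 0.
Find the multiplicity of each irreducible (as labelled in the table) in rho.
Multiplicities: chi_1: 3, chi_2: 3, chi_3: 1, chi_4: 0.

Explanation: Use <chi_rho, chi> = (1/|G|) sum_C |C| * chi_rho(C) * conj(chi(C)) with |G| = 10 for each irreducible chi in the table:
  <chi_rho, chi_1> = (1/10)[1*(8)*conj(1) + 2*(sqrt(5)/2 + 11/2)*conj(1) + 2*(11/2 - sqrt(5)/2)*conj(1) + 5*(0)*conj(1)]
      = (1/10)[(8) + (sqrt(5) + 11) + (11 - sqrt(5)) + (0)] = 30/10 = 3
  <chi_rho, chi_2> = (1/10)[1*(8)*conj(1) + 2*(sqrt(5)/2 + 11/2)*conj(1) + 2*(11/2 - sqrt(5)/2)*conj(1) + 5*(0)*conj(-1)]
      = (1/10)[(8) + (sqrt(5) + 11) + (11 - sqrt(5)) + (0)] = 30/10 = 3
  <chi_rho, chi_3> = (1/10)[1*(8)*conj(2) + 2*(sqrt(5)/2 + 11/2)*conj(-1/2 + sqrt(5)/2) + 2*(11/2 - sqrt(5)/2)*conj(-sqrt(5)/2 - 1/2) + 5*(0)*conj(0)]
      = (1/10)[(16) + (-3 + 5*sqrt(5)) + (-5*sqrt(5) - 3) + (0)] = 10/10 = 1
  <chi_rho, chi_4> = (1/10)[1*(8)*conj(2) + 2*(sqrt(5)/2 + 11/2)*conj(-sqrt(5)/2 - 1/2) + 2*(11/2 - sqrt(5)/2)*conj(-1/2 + sqrt(5)/2) + 5*(0)*conj(0)]
      = (1/10)[(16) + (-6*sqrt(5) - 8) + (-8 + 6*sqrt(5)) + (0)] = 0/10 = 0
Dimension check: dim(rho) = sum (mult * dim) = 3*1 + 3*1 + 1*2 + 0*2 = 8 = chi_rho(e) = 8.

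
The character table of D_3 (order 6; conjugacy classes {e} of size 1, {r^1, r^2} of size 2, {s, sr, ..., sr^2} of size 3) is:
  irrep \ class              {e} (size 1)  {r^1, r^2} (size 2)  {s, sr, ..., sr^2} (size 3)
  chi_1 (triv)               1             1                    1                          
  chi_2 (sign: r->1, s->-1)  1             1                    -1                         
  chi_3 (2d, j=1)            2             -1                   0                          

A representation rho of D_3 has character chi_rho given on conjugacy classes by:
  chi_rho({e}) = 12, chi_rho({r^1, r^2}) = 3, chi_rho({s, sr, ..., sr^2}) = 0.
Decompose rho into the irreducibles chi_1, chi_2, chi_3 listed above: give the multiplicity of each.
Multiplicities: chi_1: 3, chi_2: 3, chi_3: 3.

Proof sketch: Use <chi_rho, chi> = (1/|G|) sum_C |C| * chi_rho(C) * conj(chi(C)) with |G| = 6 for each irreducible chi in the table:
  <chi_rho, chi_1> = (1/6)[1*(12)*conj(1) + 2*(3)*conj(1) + 3*(0)*conj(1)]
      = (1/6)[(12) + (6) + (0)] = 18/6 = 3
  <chi_rho, chi_2> = (1/6)[1*(12)*conj(1) + 2*(3)*conj(1) + 3*(0)*conj(-1)]
      = (1/6)[(12) + (6) + (0)] = 18/6 = 3
  <chi_rho, chi_3> = (1/6)[1*(12)*conj(2) + 2*(3)*conj(-1) + 3*(0)*conj(0)]
      = (1/6)[(24) + (-6) + (0)] = 18/6 = 3
Dimension check: dim(rho) = sum (mult * dim) = 3*1 + 3*1 + 3*2 = 12 = chi_rho(e) = 12.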